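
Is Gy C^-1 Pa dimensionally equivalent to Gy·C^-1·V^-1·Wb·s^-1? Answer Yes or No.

Left side:
  Gy = m²·s⁻².
  C = s·A.
  So C⁻¹ = s⁻¹·A⁻¹.
  Pa = kg·m⁻¹·s⁻².
  Combining: Gy·C⁻¹·Pa = (m²·s⁻²) · (s⁻¹·A⁻¹) · (kg·m⁻¹·s⁻²) = kg·m·s⁻⁵·A⁻¹.
Right side:
  Gy = J/kg (absorbed dose = energy per mass),
      = m²·s⁻².
  C = A·s = s·A (charge = current × time).
  So C⁻¹ = s⁻¹·A⁻¹.
  V = W/A (potential = power per current),
      = kg·m²·s⁻³·A⁻¹.
  So V⁻¹ = kg⁻¹·m⁻²·s³·A.
  Wb = V·s (flux: a volt is a weber per second),
      = kg·m²·s⁻²·A⁻¹.
  Combining: Gy·C⁻¹·V⁻¹·Wb·s⁻¹ = (m²·s⁻²) · (s⁻¹·A⁻¹) · (kg⁻¹·m⁻²·s³·A) · (kg·m²·s⁻²·A⁻¹) · s⁻¹ = m²·s⁻³·A⁻¹.
Left is kg·m·s⁻⁵·A⁻¹; right is m²·s⁻³·A⁻¹ — different.

No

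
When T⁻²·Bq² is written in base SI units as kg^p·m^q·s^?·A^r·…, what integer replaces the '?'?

T = kg·s⁻²·A⁻¹.
So T⁻² = kg⁻²·s⁴·A².
Bq = s⁻¹.
So Bq² = s⁻².
Combining: T⁻²·Bq² = (kg⁻²·s⁴·A²) · s⁻² = kg⁻²·s²·A².
The exponent of s is 2.

2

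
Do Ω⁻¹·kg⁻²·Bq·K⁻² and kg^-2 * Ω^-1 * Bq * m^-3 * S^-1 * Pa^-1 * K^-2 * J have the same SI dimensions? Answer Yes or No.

No

Left side:
  Ω = V/A (resistance = voltage per current),
      = kg·m²·s⁻³·A⁻².
  So Ω⁻¹ = kg⁻¹·m⁻²·s³·A².
  Bq = 1/s = s⁻¹ (activity is decays per second).
  Combining: Ω⁻¹·kg⁻²·Bq·K⁻² = (kg⁻¹·m⁻²·s³·A²) · kg⁻² · s⁻¹ · K⁻² = kg⁻³·m⁻²·s²·A²·K⁻².
Right side:
  Ω = V/A (resistance = voltage per current),
      = kg·m²·s⁻³·A⁻².
  So Ω⁻¹ = kg⁻¹·m⁻²·s³·A².
  Bq = 1/s = s⁻¹ (activity is decays per second).
  S = 1/Ω (conductance is reciprocal resistance),
      = kg⁻¹·m⁻²·s³·A².
  So S⁻¹ = kg·m²·s⁻³·A⁻².
  Pa = N/m² (pressure = force per area),
      = kg·m⁻¹·s⁻².
  So Pa⁻¹ = kg⁻¹·m·s².
  J = N·m (work = force × distance),
      = kg·m²·s⁻².
  Combining: kg⁻²·Ω⁻¹·Bq·m⁻³·S⁻¹·Pa⁻¹·K⁻²·J = kg⁻² · (kg⁻¹·m⁻²·s³·A²) · s⁻¹ · m⁻³ · (kg·m²·s⁻³·A⁻²) · (kg⁻¹·m·s²) · K⁻² · (kg·m²·s⁻²) = kg⁻²·s⁻¹·K⁻².
Left is kg⁻³·m⁻²·s²·A²·K⁻²; right is kg⁻²·s⁻¹·K⁻² — different.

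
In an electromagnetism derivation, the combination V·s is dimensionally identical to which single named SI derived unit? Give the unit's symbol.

Wb

V = W/A (potential = power per current),
    = kg·m²·s⁻³·A⁻¹.
Combining: V·s = (kg·m²·s⁻³·A⁻¹) · s = kg·m²·s⁻²·A⁻¹.
kg·m²·s⁻²·A⁻¹ is the base-SI form of the weber.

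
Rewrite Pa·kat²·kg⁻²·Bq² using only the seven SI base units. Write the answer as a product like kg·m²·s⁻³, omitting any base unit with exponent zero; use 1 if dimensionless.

Pa = N/m² (pressure = force per area),
    = kg·m⁻¹·s⁻².
kat = mol/s = s⁻¹·mol (catalytic activity).
So kat² = s⁻²·mol².
Bq = 1/s = s⁻¹ (activity is decays per second).
So Bq² = s⁻².
Combining: Pa·kat²·kg⁻²·Bq² = (kg·m⁻¹·s⁻²) · (s⁻²·mol²) · kg⁻² · s⁻² = kg⁻¹·m⁻¹·s⁻⁶·mol².

kg⁻¹·m⁻¹·s⁻⁶·mol²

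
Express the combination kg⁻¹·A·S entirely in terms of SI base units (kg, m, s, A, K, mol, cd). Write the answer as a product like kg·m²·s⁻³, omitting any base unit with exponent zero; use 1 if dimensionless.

S = kg⁻¹·m⁻²·s³·A².
Combining: kg⁻¹·A·S = kg⁻¹ · A · (kg⁻¹·m⁻²·s³·A²) = kg⁻²·m⁻²·s³·A³.

kg⁻²·m⁻²·s³·A³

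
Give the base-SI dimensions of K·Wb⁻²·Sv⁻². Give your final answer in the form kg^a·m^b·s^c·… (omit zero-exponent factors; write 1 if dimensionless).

Wb = kg·m²·s⁻²·A⁻¹.
So Wb⁻² = kg⁻²·m⁻⁴·s⁴·A².
Sv = m²·s⁻².
So Sv⁻² = m⁻⁴·s⁴.
Combining: K·Wb⁻²·Sv⁻² = K · (kg⁻²·m⁻⁴·s⁴·A²) · (m⁻⁴·s⁴) = kg⁻²·m⁻⁸·s⁸·A²·K.

kg⁻²·m⁻⁸·s⁸·A²·K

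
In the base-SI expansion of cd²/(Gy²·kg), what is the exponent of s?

Gy = m²·s⁻².
So Gy⁻² = m⁻⁴·s⁴.
Combining: Gy⁻²·cd²·kg⁻¹ = (m⁻⁴·s⁴) · cd² · kg⁻¹ = kg⁻¹·m⁻⁴·s⁴·cd².
The exponent of s is 4.

4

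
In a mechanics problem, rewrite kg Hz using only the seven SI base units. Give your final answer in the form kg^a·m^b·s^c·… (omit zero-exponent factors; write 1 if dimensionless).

kg·s⁻¹

Hz = s⁻¹.
Combining: kg·Hz = kg · s⁻¹ = kg·s⁻¹.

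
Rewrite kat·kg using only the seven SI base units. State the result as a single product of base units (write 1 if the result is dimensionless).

kg·s⁻¹·mol

kat = s⁻¹·mol.
Combining: kat·kg = (s⁻¹·mol) · kg = kg·s⁻¹·mol.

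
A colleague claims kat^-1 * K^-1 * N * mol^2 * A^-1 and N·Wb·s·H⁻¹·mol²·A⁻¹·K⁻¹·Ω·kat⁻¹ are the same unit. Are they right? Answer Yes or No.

Left side:
  kat = mol/s = s⁻¹·mol (catalytic activity).
  So kat⁻¹ = s·mol⁻¹.
  N = kg·m/s² = kg·m·s⁻² (force = mass × acceleration).
  Combining: kat⁻¹·K⁻¹·N·mol²·A⁻¹ = (s·mol⁻¹) · K⁻¹ · (kg·m·s⁻²) · mol² · A⁻¹ = kg·m·s⁻¹·A⁻¹·K⁻¹·mol.
Right side:
  N = kg·m·s⁻².
  Wb = kg·m²·s⁻²·A⁻¹.
  H = kg·m²·s⁻²·A⁻².
  So H⁻¹ = kg⁻¹·m⁻²·s²·A².
  Ω = kg·m²·s⁻³·A⁻².
  kat = s⁻¹·mol.
  So kat⁻¹ = s·mol⁻¹.
  Combining: N·Wb·s·H⁻¹·mol²·A⁻¹·K⁻¹·Ω·kat⁻¹ = (kg·m·s⁻²) · (kg·m²·s⁻²·A⁻¹) · s · (kg⁻¹·m⁻²·s²·A²) · mol² · A⁻¹ · K⁻¹ · (kg·m²·s⁻³·A⁻²) · (s·mol⁻¹) = kg²·m³·s⁻³·A⁻²·K⁻¹·mol.
Left is kg·m·s⁻¹·A⁻¹·K⁻¹·mol; right is kg²·m³·s⁻³·A⁻²·K⁻¹·mol — different.

No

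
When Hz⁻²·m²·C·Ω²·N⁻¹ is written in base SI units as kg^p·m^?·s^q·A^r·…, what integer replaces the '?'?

5

Hz = 1/s = s⁻¹ (frequency is cycles per second).
So Hz⁻² = s².
C = A·s = s·A (charge = current × time).
Ω = V/A (resistance = voltage per current),
    = kg·m²·s⁻³·A⁻².
So Ω² = kg²·m⁴·s⁻⁶·A⁻⁴.
N = kg·m/s² = kg·m·s⁻² (force = mass × acceleration).
So N⁻¹ = kg⁻¹·m⁻¹·s².
Combining: Hz⁻²·m²·C·Ω²·N⁻¹ = s² · m² · (s·A) · (kg²·m⁴·s⁻⁶·A⁻⁴) · (kg⁻¹·m⁻¹·s²) = kg·m⁵·s⁻¹·A⁻³.
The exponent of m is 5.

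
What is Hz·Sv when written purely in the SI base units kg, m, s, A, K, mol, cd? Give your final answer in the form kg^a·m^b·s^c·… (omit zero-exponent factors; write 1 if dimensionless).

Hz = 1/s = s⁻¹ (frequency is cycles per second).
Sv = J/kg (equivalent dose = energy per mass),
    = m²·s⁻².
Combining: Hz·Sv = s⁻¹ · (m²·s⁻²) = m²·s⁻³.

m²·s⁻³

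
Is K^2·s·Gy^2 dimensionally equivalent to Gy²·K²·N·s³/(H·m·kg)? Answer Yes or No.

No

Left side:
  Gy = m²·s⁻².
  So Gy² = m⁴·s⁻⁴.
  Combining: K²·s·Gy² = K² · s · (m⁴·s⁻⁴) = m⁴·s⁻³·K².
Right side:
  Gy = J/kg (absorbed dose = energy per mass),
      = m²·s⁻².
  So Gy² = m⁴·s⁻⁴.
  H = Wb/A (inductance = flux per current),
      = kg·m²·s⁻²·A⁻².
  So H⁻¹ = kg⁻¹·m⁻²·s²·A².
  N = kg·m/s² = kg·m·s⁻² (force = mass × acceleration).
  Combining: Gy²·H⁻¹·m⁻¹·kg⁻¹·K²·N·s³ = (m⁴·s⁻⁴) · (kg⁻¹·m⁻²·s²·A²) · m⁻¹ · kg⁻¹ · K² · (kg·m·s⁻²) · s³ = kg⁻¹·m²·s⁻¹·A²·K².
Left is m⁴·s⁻³·K²; right is kg⁻¹·m²·s⁻¹·A²·K² — different.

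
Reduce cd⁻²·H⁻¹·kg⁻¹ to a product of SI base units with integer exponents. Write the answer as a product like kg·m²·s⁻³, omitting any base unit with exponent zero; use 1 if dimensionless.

H = kg·m²·s⁻²·A⁻².
So H⁻¹ = kg⁻¹·m⁻²·s²·A².
Combining: cd⁻²·H⁻¹·kg⁻¹ = cd⁻² · (kg⁻¹·m⁻²·s²·A²) · kg⁻¹ = kg⁻²·m⁻²·s²·A²·cd⁻².

kg⁻²·m⁻²·s²·A²·cd⁻²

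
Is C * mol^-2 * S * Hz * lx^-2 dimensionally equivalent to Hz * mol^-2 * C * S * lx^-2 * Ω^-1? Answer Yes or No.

No

Left side:
  C = A·s = s·A (charge = current × time).
  S = 1/Ω (conductance is reciprocal resistance),
      = kg⁻¹·m⁻²·s³·A².
  Hz = 1/s = s⁻¹ (frequency is cycles per second).
  lx = lm/m² (illuminance = luminous flux per area),
      = m⁻²·cd.
  So lx⁻² = m⁴·cd⁻².
  Combining: C·mol⁻²·S·Hz·lx⁻² = (s·A) · mol⁻² · (kg⁻¹·m⁻²·s³·A²) · s⁻¹ · (m⁴·cd⁻²) = kg⁻¹·m²·s³·A³·mol⁻²·cd⁻².
Right side:
  Hz = 1/s = s⁻¹ (frequency is cycles per second).
  C = A·s = s·A (charge = current × time).
  S = 1/Ω (conductance is reciprocal resistance),
      = kg⁻¹·m⁻²·s³·A².
  lx = lm/m² (illuminance = luminous flux per area),
      = m⁻²·cd.
  So lx⁻² = m⁴·cd⁻².
  Ω = V/A (resistance = voltage per current),
      = kg·m²·s⁻³·A⁻².
  So Ω⁻¹ = kg⁻¹·m⁻²·s³·A².
  Combining: Hz·mol⁻²·C·S·lx⁻²·Ω⁻¹ = s⁻¹ · mol⁻² · (s·A) · (kg⁻¹·m⁻²·s³·A²) · (m⁴·cd⁻²) · (kg⁻¹·m⁻²·s³·A²) = kg⁻²·s⁶·A⁵·mol⁻²·cd⁻².
Left is kg⁻¹·m²·s³·A³·mol⁻²·cd⁻²; right is kg⁻²·s⁶·A⁵·mol⁻²·cd⁻² — different.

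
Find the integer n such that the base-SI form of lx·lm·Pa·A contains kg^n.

1

lx = lm/m² (illuminance = luminous flux per area),
    = m⁻²·cd.
lm = cd·sr = cd (luminous flux; sr is dimensionless).
Pa = N/m² (pressure = force per area),
    = kg·m⁻¹·s⁻².
Combining: lx·lm·Pa·A = (m⁻²·cd) · cd · (kg·m⁻¹·s⁻²) · A = kg·m⁻³·s⁻²·A·cd².
The exponent of kg is 1.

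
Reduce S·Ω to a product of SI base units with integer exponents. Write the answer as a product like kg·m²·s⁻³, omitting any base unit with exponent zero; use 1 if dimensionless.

S = 1/Ω (conductance is reciprocal resistance),
    = kg⁻¹·m⁻²·s³·A².
Ω = V/A (resistance = voltage per current),
    = kg·m²·s⁻³·A⁻².
Combining: S·Ω = (kg⁻¹·m⁻²·s³·A²) · (kg·m²·s⁻³·A⁻²) = 1.

1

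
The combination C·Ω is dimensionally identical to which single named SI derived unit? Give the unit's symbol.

C = A·s = s·A (charge = current × time).
Ω = V/A (resistance = voltage per current),
    = kg·m²·s⁻³·A⁻².
Combining: C·Ω = (s·A) · (kg·m²·s⁻³·A⁻²) = kg·m²·s⁻²·A⁻¹.
kg·m²·s⁻²·A⁻¹ is the base-SI form of the weber.

Wb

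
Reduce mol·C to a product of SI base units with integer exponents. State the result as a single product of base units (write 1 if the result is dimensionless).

s·A·mol

C = A·s = s·A (charge = current × time).
Combining: mol·C = mol · (s·A) = s·A·mol.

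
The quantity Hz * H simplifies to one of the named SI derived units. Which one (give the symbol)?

Hz = 1/s = s⁻¹ (frequency is cycles per second).
H = Wb/A (inductance = flux per current),
    = kg·m²·s⁻²·A⁻².
Combining: Hz·H = s⁻¹ · (kg·m²·s⁻²·A⁻²) = kg·m²·s⁻³·A⁻².
kg·m²·s⁻³·A⁻² is the base-SI form of the ohm.

Ω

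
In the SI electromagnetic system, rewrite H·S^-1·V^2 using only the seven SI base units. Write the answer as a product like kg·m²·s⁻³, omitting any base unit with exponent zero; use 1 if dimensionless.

H = Wb/A (inductance = flux per current),
    = kg·m²·s⁻²·A⁻².
S = 1/Ω (conductance is reciprocal resistance),
    = kg⁻¹·m⁻²·s³·A².
So S⁻¹ = kg·m²·s⁻³·A⁻².
V = W/A (potential = power per current),
    = kg·m²·s⁻³·A⁻¹.
So V² = kg²·m⁴·s⁻⁶·A⁻².
Combining: H·S⁻¹·V² = (kg·m²·s⁻²·A⁻²) · (kg·m²·s⁻³·A⁻²) · (kg²·m⁴·s⁻⁶·A⁻²) = kg⁴·m⁸·s⁻¹¹·A⁻⁶.

kg⁴·m⁸·s⁻¹¹·A⁻⁶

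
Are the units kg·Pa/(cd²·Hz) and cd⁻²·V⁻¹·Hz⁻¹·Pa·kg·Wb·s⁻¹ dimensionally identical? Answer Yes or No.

Left side:
  Pa = N/m² (pressure = force per area),
      = kg·m⁻¹·s⁻².
  Hz = 1/s = s⁻¹ (frequency is cycles per second).
  So Hz⁻¹ = s.
  Combining: kg·Pa·cd⁻²·Hz⁻¹ = kg · (kg·m⁻¹·s⁻²) · cd⁻² · s = kg²·m⁻¹·s⁻¹·cd⁻².
Right side:
  V = W/A (potential = power per current),
      = kg·m²·s⁻³·A⁻¹.
  So V⁻¹ = kg⁻¹·m⁻²·s³·A.
  Hz = 1/s = s⁻¹ (frequency is cycles per second).
  So Hz⁻¹ = s.
  Pa = N/m² (pressure = force per area),
      = kg·m⁻¹·s⁻².
  Wb = V·s (flux: a volt is a weber per second),
      = kg·m²·s⁻²·A⁻¹.
  Combining: cd⁻²·V⁻¹·Hz⁻¹·Pa·kg·Wb·s⁻¹ = cd⁻² · (kg⁻¹·m⁻²·s³·A) · s · (kg·m⁻¹·s⁻²) · kg · (kg·m²·s⁻²·A⁻¹) · s⁻¹ = kg²·m⁻¹·s⁻¹·cd⁻².
Both reduce to kg²·m⁻¹·s⁻¹·cd⁻².

Yes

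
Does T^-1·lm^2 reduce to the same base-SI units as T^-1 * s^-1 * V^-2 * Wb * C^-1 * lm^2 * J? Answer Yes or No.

Yes

Left side:
  T = kg·s⁻²·A⁻¹.
  So T⁻¹ = kg⁻¹·s²·A.
  lm = cd.
  So lm² = cd².
  Combining: T⁻¹·lm² = (kg⁻¹·s²·A) · cd² = kg⁻¹·s²·A·cd².
Right side:
  T = Wb/m² (flux density = flux per area),
      = kg·s⁻²·A⁻¹.
  So T⁻¹ = kg⁻¹·s²·A.
  V = W/A (potential = power per current),
      = kg·m²·s⁻³·A⁻¹.
  So V⁻² = kg⁻²·m⁻⁴·s⁶·A².
  Wb = V·s (flux: a volt is a weber per second),
      = kg·m²·s⁻²·A⁻¹.
  C = A·s = s·A (charge = current × time).
  So C⁻¹ = s⁻¹·A⁻¹.
  lm = cd·sr = cd (luminous flux; sr is dimensionless).
  So lm² = cd².
  J = N·m (work = force × distance),
      = kg·m²·s⁻².
  Combining: T⁻¹·s⁻¹·V⁻²·Wb·C⁻¹·lm²·J = (kg⁻¹·s²·A) · s⁻¹ · (kg⁻²·m⁻⁴·s⁶·A²) · (kg·m²·s⁻²·A⁻¹) · (s⁻¹·A⁻¹) · cd² · (kg·m²·s⁻²) = kg⁻¹·s²·A·cd².
Both reduce to kg⁻¹·s²·A·cd².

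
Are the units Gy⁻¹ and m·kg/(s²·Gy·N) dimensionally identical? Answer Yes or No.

Left side:
  Gy = J/kg (absorbed dose = energy per mass),
      = m²·s⁻².
  So Gy⁻¹ = m⁻²·s².
Right side:
  Gy = J/kg (absorbed dose = energy per mass),
      = m²·s⁻².
  So Gy⁻¹ = m⁻²·s².
  N = kg·m/s² = kg·m·s⁻² (force = mass × acceleration).
  So N⁻¹ = kg⁻¹·m⁻¹·s².
  Combining: s⁻²·m·Gy⁻¹·kg·N⁻¹ = s⁻² · m · (m⁻²·s²) · kg · (kg⁻¹·m⁻¹·s²) = m⁻²·s².
Both reduce to m⁻²·s².

Yes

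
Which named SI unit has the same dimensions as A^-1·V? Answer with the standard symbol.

Ω

V = W/A (potential = power per current),
    = kg·m²·s⁻³·A⁻¹.
Combining: A⁻¹·V = A⁻¹ · (kg·m²·s⁻³·A⁻¹) = kg·m²·s⁻³·A⁻².
kg·m²·s⁻³·A⁻² is the base-SI form of the ohm.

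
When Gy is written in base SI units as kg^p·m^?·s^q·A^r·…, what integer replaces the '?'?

Gy = J/kg (absorbed dose = energy per mass),
    = m²·s⁻².
The exponent of m is 2.

2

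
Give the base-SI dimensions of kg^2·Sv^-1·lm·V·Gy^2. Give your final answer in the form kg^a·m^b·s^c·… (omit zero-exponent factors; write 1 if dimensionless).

kg³·m⁴·s⁻⁵·A⁻¹·cd

Sv = J/kg (equivalent dose = energy per mass),
    = m²·s⁻².
So Sv⁻¹ = m⁻²·s².
lm = cd·sr = cd (luminous flux; sr is dimensionless).
V = W/A (potential = power per current),
    = kg·m²·s⁻³·A⁻¹.
Gy = J/kg (absorbed dose = energy per mass),
    = m²·s⁻².
So Gy² = m⁴·s⁻⁴.
Combining: kg²·Sv⁻¹·lm·V·Gy² = kg² · (m⁻²·s²) · cd · (kg·m²·s⁻³·A⁻¹) · (m⁴·s⁻⁴) = kg³·m⁴·s⁻⁵·A⁻¹·cd.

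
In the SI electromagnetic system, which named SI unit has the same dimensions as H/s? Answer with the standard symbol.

Ω

H = kg·m²·s⁻²·A⁻².
Combining: s⁻¹·H = s⁻¹ · (kg·m²·s⁻²·A⁻²) = kg·m²·s⁻³·A⁻².
kg·m²·s⁻³·A⁻² is the base-SI form of the ohm.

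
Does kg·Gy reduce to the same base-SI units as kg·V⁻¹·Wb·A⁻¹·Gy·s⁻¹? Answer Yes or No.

No

Left side:
  Gy = J/kg (absorbed dose = energy per mass),
      = m²·s⁻².
  Combining: kg·Gy = kg · (m²·s⁻²) = kg·m²·s⁻².
Right side:
  V = W/A (potential = power per current),
      = kg·m²·s⁻³·A⁻¹.
  So V⁻¹ = kg⁻¹·m⁻²·s³·A.
  Wb = V·s (flux: a volt is a weber per second),
      = kg·m²·s⁻²·A⁻¹.
  Gy = J/kg (absorbed dose = energy per mass),
      = m²·s⁻².
  Combining: kg·V⁻¹·Wb·A⁻¹·Gy·s⁻¹ = kg · (kg⁻¹·m⁻²·s³·A) · (kg·m²·s⁻²·A⁻¹) · A⁻¹ · (m²·s⁻²) · s⁻¹ = kg·m²·s⁻²·A⁻¹.
Left is kg·m²·s⁻²; right is kg·m²·s⁻²·A⁻¹ — different.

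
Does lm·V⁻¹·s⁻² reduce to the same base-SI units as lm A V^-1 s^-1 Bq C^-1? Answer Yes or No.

Left side:
  lm = cd.
  V = kg·m²·s⁻³·A⁻¹.
  So V⁻¹ = kg⁻¹·m⁻²·s³·A.
  Combining: lm·V⁻¹·s⁻² = cd · (kg⁻¹·m⁻²·s³·A) · s⁻² = kg⁻¹·m⁻²·s·A·cd.
Right side:
  lm = cd.
  V = kg·m²·s⁻³·A⁻¹.
  So V⁻¹ = kg⁻¹·m⁻²·s³·A.
  Bq = s⁻¹.
  C = s·A.
  So C⁻¹ = s⁻¹·A⁻¹.
  Combining: lm·A·V⁻¹·s⁻¹·Bq·C⁻¹ = cd · A · (kg⁻¹·m⁻²·s³·A) · s⁻¹ · s⁻¹ · (s⁻¹·A⁻¹) = kg⁻¹·m⁻²·A·cd.
Left is kg⁻¹·m⁻²·s·A·cd; right is kg⁻¹·m⁻²·A·cd — different.

No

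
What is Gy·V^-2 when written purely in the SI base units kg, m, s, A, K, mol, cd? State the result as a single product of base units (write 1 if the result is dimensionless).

kg⁻²·m⁻²·s⁴·A²

Gy = m²·s⁻².
V = kg·m²·s⁻³·A⁻¹.
So V⁻² = kg⁻²·m⁻⁴·s⁶·A².
Combining: Gy·V⁻² = (m²·s⁻²) · (kg⁻²·m⁻⁴·s⁶·A²) = kg⁻²·m⁻²·s⁴·A².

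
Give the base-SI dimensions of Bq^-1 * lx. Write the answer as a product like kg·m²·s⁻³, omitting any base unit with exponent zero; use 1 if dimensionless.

Bq = 1/s = s⁻¹ (activity is decays per second).
So Bq⁻¹ = s.
lx = lm/m² (illuminance = luminous flux per area),
    = m⁻²·cd.
Combining: Bq⁻¹·lx = s · (m⁻²·cd) = m⁻²·s·cd.

m⁻²·s·cd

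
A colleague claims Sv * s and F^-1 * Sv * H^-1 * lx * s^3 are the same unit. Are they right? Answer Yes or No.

No

Left side:
  Sv = m²·s⁻².
  Combining: Sv·s = (m²·s⁻²) · s = m²·s⁻¹.
Right side:
  F = kg⁻¹·m⁻²·s⁴·A².
  So F⁻¹ = kg·m²·s⁻⁴·A⁻².
  Sv = m²·s⁻².
  H = kg·m²·s⁻²·A⁻².
  So H⁻¹ = kg⁻¹·m⁻²·s²·A².
  lx = m⁻²·cd.
  Combining: F⁻¹·Sv·H⁻¹·lx·s³ = (kg·m²·s⁻⁴·A⁻²) · (m²·s⁻²) · (kg⁻¹·m⁻²·s²·A²) · (m⁻²·cd) · s³ = s⁻¹·cd.
Left is m²·s⁻¹; right is s⁻¹·cd — different.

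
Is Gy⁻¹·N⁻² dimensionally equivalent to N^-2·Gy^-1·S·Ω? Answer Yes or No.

Left side:
  Gy = J/kg (absorbed dose = energy per mass),
      = m²·s⁻².
  So Gy⁻¹ = m⁻²·s².
  N = kg·m/s² = kg·m·s⁻² (force = mass × acceleration).
  So N⁻² = kg⁻²·m⁻²·s⁴.
  Combining: Gy⁻¹·N⁻² = (m⁻²·s²) · (kg⁻²·m⁻²·s⁴) = kg⁻²·m⁻⁴·s⁶.
Right side:
  N = kg·m/s² = kg·m·s⁻² (force = mass × acceleration).
  So N⁻² = kg⁻²·m⁻²·s⁴.
  Gy = J/kg (absorbed dose = energy per mass),
      = m²·s⁻².
  So Gy⁻¹ = m⁻²·s².
  S = 1/Ω (conductance is reciprocal resistance),
      = kg⁻¹·m⁻²·s³·A².
  Ω = V/A (resistance = voltage per current),
      = kg·m²·s⁻³·A⁻².
  Combining: N⁻²·Gy⁻¹·S·Ω = (kg⁻²·m⁻²·s⁴) · (m⁻²·s²) · (kg⁻¹·m⁻²·s³·A²) · (kg·m²·s⁻³·A⁻²) = kg⁻²·m⁻⁴·s⁶.
Both reduce to kg⁻²·m⁻⁴·s⁶.

Yes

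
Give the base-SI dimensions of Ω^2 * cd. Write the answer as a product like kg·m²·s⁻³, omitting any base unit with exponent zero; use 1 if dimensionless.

kg²·m⁴·s⁻⁶·A⁻⁴·cd

Ω = kg·m²·s⁻³·A⁻².
So Ω² = kg²·m⁴·s⁻⁶·A⁻⁴.
Combining: Ω²·cd = (kg²·m⁴·s⁻⁶·A⁻⁴) · cd = kg²·m⁴·s⁻⁶·A⁻⁴·cd.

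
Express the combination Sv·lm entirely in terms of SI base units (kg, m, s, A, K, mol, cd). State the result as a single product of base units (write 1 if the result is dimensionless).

Sv = m²·s⁻².
lm = cd.
Combining: Sv·lm = (m²·s⁻²) · cd = m²·s⁻²·cd.

m²·s⁻²·cd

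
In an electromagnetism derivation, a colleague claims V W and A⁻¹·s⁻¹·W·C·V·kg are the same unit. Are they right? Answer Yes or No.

No

Left side:
  V = W/A (potential = power per current),
      = kg·m²·s⁻³·A⁻¹.
  W = J/s (power = energy per time),
      = kg·m²·s⁻³.
  Combining: V·W = (kg·m²·s⁻³·A⁻¹) · (kg·m²·s⁻³) = kg²·m⁴·s⁻⁶·A⁻¹.
Right side:
  W = kg·m²·s⁻³.
  C = s·A.
  V = kg·m²·s⁻³·A⁻¹.
  Combining: A⁻¹·s⁻¹·W·C·V·kg = A⁻¹ · s⁻¹ · (kg·m²·s⁻³) · (s·A) · (kg·m²·s⁻³·A⁻¹) · kg = kg³·m⁴·s⁻⁶·A⁻¹.
Left is kg²·m⁴·s⁻⁶·A⁻¹; right is kg³·m⁴·s⁻⁶·A⁻¹ — different.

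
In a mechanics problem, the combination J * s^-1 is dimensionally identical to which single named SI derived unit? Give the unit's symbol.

W

J = N·m (work = force × distance),
    = kg·m²·s⁻².
Combining: J·s⁻¹ = (kg·m²·s⁻²) · s⁻¹ = kg·m²·s⁻³.
kg·m²·s⁻³ is the base-SI form of the watt.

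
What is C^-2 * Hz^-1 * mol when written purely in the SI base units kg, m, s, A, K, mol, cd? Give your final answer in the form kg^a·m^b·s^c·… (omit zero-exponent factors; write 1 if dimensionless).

C = s·A.
So C⁻² = s⁻²·A⁻².
Hz = s⁻¹.
So Hz⁻¹ = s.
Combining: C⁻²·Hz⁻¹·mol = (s⁻²·A⁻²) · s · mol = s⁻¹·A⁻²·mol.

s⁻¹·A⁻²·mol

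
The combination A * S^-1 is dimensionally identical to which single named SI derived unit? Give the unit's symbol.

S = 1/Ω (conductance is reciprocal resistance),
    = kg⁻¹·m⁻²·s³·A².
So S⁻¹ = kg·m²·s⁻³·A⁻².
Combining: A·S⁻¹ = A · (kg·m²·s⁻³·A⁻²) = kg·m²·s⁻³·A⁻¹.
kg·m²·s⁻³·A⁻¹ is the base-SI form of the volt.

V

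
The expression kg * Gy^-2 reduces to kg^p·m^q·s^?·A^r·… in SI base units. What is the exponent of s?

Gy = J/kg (absorbed dose = energy per mass),
    = m²·s⁻².
So Gy⁻² = m⁻⁴·s⁴.
Combining: kg·Gy⁻² = kg · (m⁻⁴·s⁴) = kg·m⁻⁴·s⁴.
The exponent of s is 4.

4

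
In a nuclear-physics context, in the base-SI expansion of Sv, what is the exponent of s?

Sv = J/kg (equivalent dose = energy per mass),
    = m²·s⁻².
The exponent of s is -2.

-2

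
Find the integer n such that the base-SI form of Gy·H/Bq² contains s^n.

Gy = J/kg (absorbed dose = energy per mass),
    = m²·s⁻².
Bq = 1/s = s⁻¹ (activity is decays per second).
So Bq⁻² = s².
H = Wb/A (inductance = flux per current),
    = kg·m²·s⁻²·A⁻².
Combining: Gy·Bq⁻²·H = (m²·s⁻²) · s² · (kg·m²·s⁻²·A⁻²) = kg·m⁴·s⁻²·A⁻².
The exponent of s is -2.

-2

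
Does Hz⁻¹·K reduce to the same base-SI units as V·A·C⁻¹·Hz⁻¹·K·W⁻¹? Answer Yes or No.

No

Left side:
  Hz = 1/s = s⁻¹ (frequency is cycles per second).
  So Hz⁻¹ = s.
  Combining: Hz⁻¹·K = s · K = s·K.
Right side:
  V = kg·m²·s⁻³·A⁻¹.
  C = s·A.
  So C⁻¹ = s⁻¹·A⁻¹.
  Hz = s⁻¹.
  So Hz⁻¹ = s.
  W = kg·m²·s⁻³.
  So W⁻¹ = kg⁻¹·m⁻²·s³.
  Combining: V·A·C⁻¹·Hz⁻¹·K·W⁻¹ = (kg·m²·s⁻³·A⁻¹) · A · (s⁻¹·A⁻¹) · s · K · (kg⁻¹·m⁻²·s³) = A⁻¹·K.
Left is s·K; right is A⁻¹·K — different.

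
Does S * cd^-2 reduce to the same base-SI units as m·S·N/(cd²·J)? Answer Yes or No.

Left side:
  S = 1/Ω (conductance is reciprocal resistance),
      = kg⁻¹·m⁻²·s³·A².
  Combining: S·cd⁻² = (kg⁻¹·m⁻²·s³·A²) · cd⁻² = kg⁻¹·m⁻²·s³·A²·cd⁻².
Right side:
  J = N·m (work = force × distance),
      = kg·m²·s⁻².
  So J⁻¹ = kg⁻¹·m⁻²·s².
  S = 1/Ω (conductance is reciprocal resistance),
      = kg⁻¹·m⁻²·s³·A².
  N = kg·m/s² = kg·m·s⁻² (force = mass × acceleration).
  Combining: cd⁻²·m·J⁻¹·S·N = cd⁻² · m · (kg⁻¹·m⁻²·s²) · (kg⁻¹·m⁻²·s³·A²) · (kg·m·s⁻²) = kg⁻¹·m⁻²·s³·A²·cd⁻².
Both reduce to kg⁻¹·m⁻²·s³·A²·cd⁻².

Yes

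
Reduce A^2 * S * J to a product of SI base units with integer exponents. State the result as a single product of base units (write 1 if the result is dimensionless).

s·A⁴

S = kg⁻¹·m⁻²·s³·A².
J = kg·m²·s⁻².
Combining: A²·S·J = A² · (kg⁻¹·m⁻²·s³·A²) · (kg·m²·s⁻²) = s·A⁴.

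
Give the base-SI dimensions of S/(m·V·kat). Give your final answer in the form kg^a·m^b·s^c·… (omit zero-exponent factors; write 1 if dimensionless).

kg⁻²·m⁻⁵·s⁷·A³·mol⁻¹

S = 1/Ω (conductance is reciprocal resistance),
    = kg⁻¹·m⁻²·s³·A².
V = W/A (potential = power per current),
    = kg·m²·s⁻³·A⁻¹.
So V⁻¹ = kg⁻¹·m⁻²·s³·A.
kat = mol/s = s⁻¹·mol (catalytic activity).
So kat⁻¹ = s·mol⁻¹.
Combining: m⁻¹·S·V⁻¹·kat⁻¹ = m⁻¹ · (kg⁻¹·m⁻²·s³·A²) · (kg⁻¹·m⁻²·s³·A) · (s·mol⁻¹) = kg⁻²·m⁻⁵·s⁷·A³·mol⁻¹.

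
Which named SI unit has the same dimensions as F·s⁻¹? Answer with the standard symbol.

S

F = kg⁻¹·m⁻²·s⁴·A².
Combining: F·s⁻¹ = (kg⁻¹·m⁻²·s⁴·A²) · s⁻¹ = kg⁻¹·m⁻²·s³·A².
kg⁻¹·m⁻²·s³·A² is the base-SI form of the siemens.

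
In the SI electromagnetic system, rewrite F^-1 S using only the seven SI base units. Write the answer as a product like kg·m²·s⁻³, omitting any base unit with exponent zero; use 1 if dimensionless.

s⁻¹

F = C/V (capacitance = charge per voltage),
    = A·s/(kg·m²·s⁻³·A⁻¹) (substituting C and V),
    = kg⁻¹·m⁻²·s⁴·A².
So F⁻¹ = kg·m²·s⁻⁴·A⁻².
S = 1/Ω (conductance is reciprocal resistance),
    = kg⁻¹·m⁻²·s³·A².
Combining: F⁻¹·S = (kg·m²·s⁻⁴·A⁻²) · (kg⁻¹·m⁻²·s³·A²) = s⁻¹.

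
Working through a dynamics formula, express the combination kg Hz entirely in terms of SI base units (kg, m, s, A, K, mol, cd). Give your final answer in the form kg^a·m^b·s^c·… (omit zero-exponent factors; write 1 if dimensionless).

kg·s⁻¹

Hz = s⁻¹.
Combining: kg·Hz = kg · s⁻¹ = kg·s⁻¹.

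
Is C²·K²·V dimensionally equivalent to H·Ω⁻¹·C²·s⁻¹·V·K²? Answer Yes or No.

Yes

Left side:
  C = s·A.
  So C² = s²·A².
  V = kg·m²·s⁻³·A⁻¹.
  Combining: C²·K²·V = (s²·A²) · K² · (kg·m²·s⁻³·A⁻¹) = kg·m²·s⁻¹·A·K².
Right side:
  H = Wb/A (inductance = flux per current),
      = kg·m²·s⁻²·A⁻².
  Ω = V/A (resistance = voltage per current),
      = kg·m²·s⁻³·A⁻².
  So Ω⁻¹ = kg⁻¹·m⁻²·s³·A².
  C = A·s = s·A (charge = current × time).
  So C² = s²·A².
  V = W/A (potential = power per current),
      = kg·m²·s⁻³·A⁻¹.
  Combining: H·Ω⁻¹·C²·s⁻¹·V·K² = (kg·m²·s⁻²·A⁻²) · (kg⁻¹·m⁻²·s³·A²) · (s²·A²) · s⁻¹ · (kg·m²·s⁻³·A⁻¹) · K² = kg·m²·s⁻¹·A·K².
Both reduce to kg·m²·s⁻¹·A·K².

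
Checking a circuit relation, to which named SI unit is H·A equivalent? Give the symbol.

H = Wb/A (inductance = flux per current),
    = kg·m²·s⁻²·A⁻².
Combining: H·A = (kg·m²·s⁻²·A⁻²) · A = kg·m²·s⁻²·A⁻¹.
kg·m²·s⁻²·A⁻¹ is the base-SI form of the weber.

Wb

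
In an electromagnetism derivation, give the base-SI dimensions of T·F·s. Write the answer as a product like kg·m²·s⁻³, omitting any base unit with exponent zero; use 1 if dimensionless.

m⁻²·s³·A

T = Wb/m² (flux density = flux per area),
    = kg·s⁻²·A⁻¹.
F = C/V (capacitance = charge per voltage),
    = A·s/(kg·m²·s⁻³·A⁻¹) (substituting C and V),
    = kg⁻¹·m⁻²·s⁴·A².
Combining: T·F·s = (kg·s⁻²·A⁻¹) · (kg⁻¹·m⁻²·s⁴·A²) · s = m⁻²·s³·A.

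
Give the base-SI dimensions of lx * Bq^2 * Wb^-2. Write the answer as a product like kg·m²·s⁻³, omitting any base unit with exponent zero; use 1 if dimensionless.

lx = lm/m² (illuminance = luminous flux per area),
    = m⁻²·cd.
Bq = 1/s = s⁻¹ (activity is decays per second).
So Bq² = s⁻².
Wb = V·s (flux: a volt is a weber per second),
    = kg·m²·s⁻²·A⁻¹.
So Wb⁻² = kg⁻²·m⁻⁴·s⁴·A².
Combining: lx·Bq²·Wb⁻² = (m⁻²·cd) · s⁻² · (kg⁻²·m⁻⁴·s⁴·A²) = kg⁻²·m⁻⁶·s²·A²·cd.

kg⁻²·m⁻⁶·s²·A²·cd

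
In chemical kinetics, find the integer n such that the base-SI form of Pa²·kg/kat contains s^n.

Pa = kg·m⁻¹·s⁻².
So Pa² = kg²·m⁻²·s⁻⁴.
kat = s⁻¹·mol.
So kat⁻¹ = s·mol⁻¹.
Combining: Pa²·kg·kat⁻¹ = (kg²·m⁻²·s⁻⁴) · kg · (s·mol⁻¹) = kg³·m⁻²·s⁻³·mol⁻¹.
The exponent of s is -3.

-3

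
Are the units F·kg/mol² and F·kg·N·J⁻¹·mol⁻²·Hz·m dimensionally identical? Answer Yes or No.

Left side:
  F = C/V (capacitance = charge per voltage),
      = A·s/(kg·m²·s⁻³·A⁻¹) (substituting C and V),
      = kg⁻¹·m⁻²·s⁴·A².
  Combining: F·mol⁻²·kg = (kg⁻¹·m⁻²·s⁴·A²) · mol⁻² · kg = m⁻²·s⁴·A²·mol⁻².
Right side:
  F = C/V (capacitance = charge per voltage),
      = A·s/(kg·m²·s⁻³·A⁻¹) (substituting C and V),
      = kg⁻¹·m⁻²·s⁴·A².
  N = kg·m/s² = kg·m·s⁻² (force = mass × acceleration).
  J = N·m (work = force × distance),
      = kg·m²·s⁻².
  So J⁻¹ = kg⁻¹·m⁻²·s².
  Hz = 1/s = s⁻¹ (frequency is cycles per second).
  Combining: F·kg·N·J⁻¹·mol⁻²·Hz·m = (kg⁻¹·m⁻²·s⁴·A²) · kg · (kg·m·s⁻²) · (kg⁻¹·m⁻²·s²) · mol⁻² · s⁻¹ · m = m⁻²·s³·A²·mol⁻².
Left is m⁻²·s⁴·A²·mol⁻²; right is m⁻²·s³·A²·mol⁻² — different.

No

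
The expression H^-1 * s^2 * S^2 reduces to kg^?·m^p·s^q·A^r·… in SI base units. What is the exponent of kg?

-3

H = Wb/A (inductance = flux per current),
    = kg·m²·s⁻²·A⁻².
So H⁻¹ = kg⁻¹·m⁻²·s²·A².
S = 1/Ω (conductance is reciprocal resistance),
    = kg⁻¹·m⁻²·s³·A².
So S² = kg⁻²·m⁻⁴·s⁶·A⁴.
Combining: H⁻¹·s²·S² = (kg⁻¹·m⁻²·s²·A²) · s² · (kg⁻²·m⁻⁴·s⁶·A⁴) = kg⁻³·m⁻⁶·s¹⁰·A⁶.
The exponent of kg is -3.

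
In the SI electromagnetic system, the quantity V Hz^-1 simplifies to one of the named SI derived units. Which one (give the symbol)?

V = W/A (potential = power per current),
    = kg·m²·s⁻³·A⁻¹.
Hz = 1/s = s⁻¹ (frequency is cycles per second).
So Hz⁻¹ = s.
Combining: V·Hz⁻¹ = (kg·m²·s⁻³·A⁻¹) · s = kg·m²·s⁻²·A⁻¹.
kg·m²·s⁻²·A⁻¹ is the base-SI form of the weber.

Wb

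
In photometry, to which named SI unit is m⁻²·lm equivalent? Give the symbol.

lm = cd·sr = cd (luminous flux; sr is dimensionless).
Combining: m⁻²·lm = m⁻² · cd = m⁻²·cd.
m⁻²·cd is the base-SI form of the lux.

lx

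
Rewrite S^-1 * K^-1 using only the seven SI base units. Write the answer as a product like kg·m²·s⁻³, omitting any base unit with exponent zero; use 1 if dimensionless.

kg·m²·s⁻³·A⁻²·K⁻¹

S = 1/Ω (conductance is reciprocal resistance),
    = kg⁻¹·m⁻²·s³·A².
So S⁻¹ = kg·m²·s⁻³·A⁻².
Combining: S⁻¹·K⁻¹ = (kg·m²·s⁻³·A⁻²) · K⁻¹ = kg·m²·s⁻³·A⁻²·K⁻¹.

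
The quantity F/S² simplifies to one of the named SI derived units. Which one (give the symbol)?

H

F = C/V (capacitance = charge per voltage),
    = A·s/(kg·m²·s⁻³·A⁻¹) (substituting C and V),
    = kg⁻¹·m⁻²·s⁴·A².
S = 1/Ω (conductance is reciprocal resistance),
    = kg⁻¹·m⁻²·s³·A².
So S⁻² = kg²·m⁴·s⁻⁶·A⁻⁴.
Combining: F·S⁻² = (kg⁻¹·m⁻²·s⁴·A²) · (kg²·m⁴·s⁻⁶·A⁻⁴) = kg·m²·s⁻²·A⁻².
kg·m²·s⁻²·A⁻² is the base-SI form of the henry.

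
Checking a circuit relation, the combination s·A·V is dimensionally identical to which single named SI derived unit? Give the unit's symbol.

J

V = W/A (potential = power per current),
    = kg·m²·s⁻³·A⁻¹.
Combining: s·A·V = s · A · (kg·m²·s⁻³·A⁻¹) = kg·m²·s⁻².
kg·m²·s⁻² is the base-SI form of the joule.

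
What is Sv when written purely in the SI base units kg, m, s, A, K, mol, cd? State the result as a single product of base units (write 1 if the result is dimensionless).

m²·s⁻²

Sv = m²·s⁻².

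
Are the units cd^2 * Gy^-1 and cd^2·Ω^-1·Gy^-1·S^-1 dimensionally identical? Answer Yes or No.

Yes

Left side:
  Gy = m²·s⁻².
  So Gy⁻¹ = m⁻²·s².
  Combining: cd²·Gy⁻¹ = cd² · (m⁻²·s²) = m⁻²·s²·cd².
Right side:
  Ω = V/A (resistance = voltage per current),
      = kg·m²·s⁻³·A⁻².
  So Ω⁻¹ = kg⁻¹·m⁻²·s³·A².
  Gy = J/kg (absorbed dose = energy per mass),
      = m²·s⁻².
  So Gy⁻¹ = m⁻²·s².
  S = 1/Ω (conductance is reciprocal resistance),
      = kg⁻¹·m⁻²·s³·A².
  So S⁻¹ = kg·m²·s⁻³·A⁻².
  Combining: cd²·Ω⁻¹·Gy⁻¹·S⁻¹ = cd² · (kg⁻¹·m⁻²·s³·A²) · (m⁻²·s²) · (kg·m²·s⁻³·A⁻²) = m⁻²·s²·cd².
Both reduce to m⁻²·s²·cd².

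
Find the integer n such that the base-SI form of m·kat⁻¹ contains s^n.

kat = mol/s = s⁻¹·mol (catalytic activity).
So kat⁻¹ = s·mol⁻¹.
Combining: m·kat⁻¹ = m · (s·mol⁻¹) = m·s·mol⁻¹.
The exponent of s is 1.

1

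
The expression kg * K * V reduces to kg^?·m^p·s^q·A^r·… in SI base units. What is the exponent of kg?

2

V = W/A (potential = power per current),
    = kg·m²·s⁻³·A⁻¹.
Combining: kg·K·V = kg · K · (kg·m²·s⁻³·A⁻¹) = kg²·m²·s⁻³·A⁻¹·K.
The exponent of kg is 2.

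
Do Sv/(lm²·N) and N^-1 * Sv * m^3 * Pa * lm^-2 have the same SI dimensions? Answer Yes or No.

Left side:
  lm = cd.
  So lm⁻² = cd⁻².
  N = kg·m·s⁻².
  So N⁻¹ = kg⁻¹·m⁻¹·s².
  Sv = m²·s⁻².
  Combining: lm⁻²·N⁻¹·Sv = cd⁻² · (kg⁻¹·m⁻¹·s²) · (m²·s⁻²) = kg⁻¹·m·cd⁻².
Right side:
  N = kg·m·s⁻².
  So N⁻¹ = kg⁻¹·m⁻¹·s².
  Sv = m²·s⁻².
  Pa = kg·m⁻¹·s⁻².
  lm = cd.
  So lm⁻² = cd⁻².
  Combining: N⁻¹·Sv·m³·Pa·lm⁻² = (kg⁻¹·m⁻¹·s²) · (m²·s⁻²) · m³ · (kg·m⁻¹·s⁻²) · cd⁻² = m³·s⁻²·cd⁻².
Left is kg⁻¹·m·cd⁻²; right is m³·s⁻²·cd⁻² — different.

No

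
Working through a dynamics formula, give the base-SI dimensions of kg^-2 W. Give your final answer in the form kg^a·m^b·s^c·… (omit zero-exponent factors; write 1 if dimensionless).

kg⁻¹·m²·s⁻³

W = kg·m²·s⁻³.
Combining: kg⁻²·W = kg⁻² · (kg·m²·s⁻³) = kg⁻¹·m²·s⁻³.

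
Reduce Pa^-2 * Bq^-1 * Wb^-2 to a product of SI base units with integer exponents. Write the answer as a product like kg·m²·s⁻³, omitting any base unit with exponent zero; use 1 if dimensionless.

Pa = N/m² (pressure = force per area),
    = kg·m⁻¹·s⁻².
So Pa⁻² = kg⁻²·m²·s⁴.
Bq = 1/s = s⁻¹ (activity is decays per second).
So Bq⁻¹ = s.
Wb = V·s (flux: a volt is a weber per second),
    = kg·m²·s⁻²·A⁻¹.
So Wb⁻² = kg⁻²·m⁻⁴·s⁴·A².
Combining: Pa⁻²·Bq⁻¹·Wb⁻² = (kg⁻²·m²·s⁴) · s · (kg⁻²·m⁻⁴·s⁴·A²) = kg⁻⁴·m⁻²·s⁹·A².

kg⁻⁴·m⁻²·s⁹·A²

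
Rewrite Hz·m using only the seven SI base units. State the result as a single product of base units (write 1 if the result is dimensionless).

m·s⁻¹

Hz = 1/s = s⁻¹ (frequency is cycles per second).
Combining: Hz·m = s⁻¹ · m = m·s⁻¹.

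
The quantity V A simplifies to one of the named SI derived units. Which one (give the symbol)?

V = W/A (potential = power per current),
    = kg·m²·s⁻³·A⁻¹.
Combining: V·A = (kg·m²·s⁻³·A⁻¹) · A = kg·m²·s⁻³.
kg·m²·s⁻³ is the base-SI form of the watt.

W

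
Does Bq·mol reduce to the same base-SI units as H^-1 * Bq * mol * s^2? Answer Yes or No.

Left side:
  Bq = 1/s = s⁻¹ (activity is decays per second).
  Combining: Bq·mol = s⁻¹ · mol = s⁻¹·mol.
Right side:
  H = Wb/A (inductance = flux per current),
      = kg·m²·s⁻²·A⁻².
  So H⁻¹ = kg⁻¹·m⁻²·s²·A².
  Bq = 1/s = s⁻¹ (activity is decays per second).
  Combining: H⁻¹·Bq·mol·s² = (kg⁻¹·m⁻²·s²·A²) · s⁻¹ · mol · s² = kg⁻¹·m⁻²·s³·A²·mol.
Left is s⁻¹·mol; right is kg⁻¹·m⁻²·s³·A²·mol — different.

No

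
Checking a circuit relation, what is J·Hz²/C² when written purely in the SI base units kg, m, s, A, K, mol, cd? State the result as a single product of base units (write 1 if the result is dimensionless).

C = A·s = s·A (charge = current × time).
So C⁻² = s⁻²·A⁻².
J = N·m (work = force × distance),
    = kg·m²·s⁻².
Hz = 1/s = s⁻¹ (frequency is cycles per second).
So Hz² = s⁻².
Combining: C⁻²·J·Hz² = (s⁻²·A⁻²) · (kg·m²·s⁻²) · s⁻² = kg·m²·s⁻⁶·A⁻².

kg·m²·s⁻⁶·A⁻²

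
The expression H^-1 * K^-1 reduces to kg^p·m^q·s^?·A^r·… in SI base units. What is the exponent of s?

2

H = Wb/A (inductance = flux per current),
    = kg·m²·s⁻²·A⁻².
So H⁻¹ = kg⁻¹·m⁻²·s²·A².
Combining: H⁻¹·K⁻¹ = (kg⁻¹·m⁻²·s²·A²) · K⁻¹ = kg⁻¹·m⁻²·s²·A²·K⁻¹.
The exponent of s is 2.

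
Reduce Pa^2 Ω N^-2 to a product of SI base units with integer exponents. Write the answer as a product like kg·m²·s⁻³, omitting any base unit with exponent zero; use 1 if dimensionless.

kg·m⁻²·s⁻³·A⁻²

Pa = N/m² (pressure = force per area),
    = kg·m⁻¹·s⁻².
So Pa² = kg²·m⁻²·s⁻⁴.
Ω = V/A (resistance = voltage per current),
    = kg·m²·s⁻³·A⁻².
N = kg·m/s² = kg·m·s⁻² (force = mass × acceleration).
So N⁻² = kg⁻²·m⁻²·s⁴.
Combining: Pa²·Ω·N⁻² = (kg²·m⁻²·s⁻⁴) · (kg·m²·s⁻³·A⁻²) · (kg⁻²·m⁻²·s⁴) = kg·m⁻²·s⁻³·A⁻².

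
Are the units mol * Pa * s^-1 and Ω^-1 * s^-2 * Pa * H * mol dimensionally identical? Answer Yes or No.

Left side:
  Pa = kg·m⁻¹·s⁻².
  Combining: mol·Pa·s⁻¹ = mol · (kg·m⁻¹·s⁻²) · s⁻¹ = kg·m⁻¹·s⁻³·mol.
Right side:
  Ω = V/A (resistance = voltage per current),
      = kg·m²·s⁻³·A⁻².
  So Ω⁻¹ = kg⁻¹·m⁻²·s³·A².
  Pa = N/m² (pressure = force per area),
      = kg·m⁻¹·s⁻².
  H = Wb/A (inductance = flux per current),
      = kg·m²·s⁻²·A⁻².
  Combining: Ω⁻¹·s⁻²·Pa·H·mol = (kg⁻¹·m⁻²·s³·A²) · s⁻² · (kg·m⁻¹·s⁻²) · (kg·m²·s⁻²·A⁻²) · mol = kg·m⁻¹·s⁻³·mol.
Both reduce to kg·m⁻¹·s⁻³·mol.

Yes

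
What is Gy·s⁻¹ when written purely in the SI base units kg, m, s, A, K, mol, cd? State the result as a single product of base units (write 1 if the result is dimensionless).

m²·s⁻³

Gy = m²·s⁻².
Combining: Gy·s⁻¹ = (m²·s⁻²) · s⁻¹ = m²·s⁻³.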